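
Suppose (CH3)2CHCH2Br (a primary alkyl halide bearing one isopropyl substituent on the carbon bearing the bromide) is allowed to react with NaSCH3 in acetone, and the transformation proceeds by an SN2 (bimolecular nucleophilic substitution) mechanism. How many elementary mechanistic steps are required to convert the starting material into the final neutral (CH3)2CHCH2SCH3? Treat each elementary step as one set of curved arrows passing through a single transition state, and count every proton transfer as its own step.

1

Step 1: CH3S⁻ attacks the back face of the α-carbon while Br⁻ departs with the C–Br bonding pair — a single concerted displacement through a pentacoordinate transition state.
Total: 1 elementary step.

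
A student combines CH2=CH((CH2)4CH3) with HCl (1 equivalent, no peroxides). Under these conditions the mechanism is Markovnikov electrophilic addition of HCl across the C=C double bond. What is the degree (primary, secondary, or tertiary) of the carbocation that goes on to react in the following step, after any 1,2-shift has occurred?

Step 1: The π electrons of the C=C bond attack a proton of HCl; Markovnikov addition places the new C–H on the less-substituted alkene carbon, so the positive charge ends up on the more-substituted carbon — a secondary carbocation. The H–Cl bond breaks heterolytically, releasing Cl⁻.
No single 1,2-shift to an adjacent carbon would give a more-substituted cation, so no rearrangement occurs.

secondary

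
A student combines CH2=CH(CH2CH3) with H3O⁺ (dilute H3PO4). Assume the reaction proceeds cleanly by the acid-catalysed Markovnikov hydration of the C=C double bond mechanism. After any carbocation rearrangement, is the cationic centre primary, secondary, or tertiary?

secondary

Step 1: Protonation of the alkene by H3O⁺: the π bond acts as the nucleophile and picks up H⁺, giving the more stable (Markovnikov) secondary carbocation. H2O is released.
No single 1,2-shift to an adjacent carbon would give a more-substituted cation, so no rearrangement occurs.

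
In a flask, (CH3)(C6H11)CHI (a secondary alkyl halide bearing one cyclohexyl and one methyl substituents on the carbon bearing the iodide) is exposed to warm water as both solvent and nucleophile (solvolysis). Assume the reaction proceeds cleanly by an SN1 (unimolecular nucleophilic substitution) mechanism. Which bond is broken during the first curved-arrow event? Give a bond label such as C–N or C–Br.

Step 1: The C–I bond breaks with both electrons going to the iodide; I⁻ leaves and a secondary carbocation remains.
The bond broken in this step is the C–I bond.

C–I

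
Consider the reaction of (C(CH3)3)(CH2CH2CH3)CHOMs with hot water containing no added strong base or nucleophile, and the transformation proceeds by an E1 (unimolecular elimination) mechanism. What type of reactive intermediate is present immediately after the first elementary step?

Step 1: The C–O bond breaks with both electrons going to the mesylate; MsO⁻ leaves and a secondary carbocation remains.
After step 1 the species present is a secondary carbocation.

secondary carbocation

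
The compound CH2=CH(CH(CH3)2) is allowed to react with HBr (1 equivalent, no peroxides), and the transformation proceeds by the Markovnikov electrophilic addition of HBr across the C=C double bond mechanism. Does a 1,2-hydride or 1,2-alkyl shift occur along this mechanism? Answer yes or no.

The first-formed carbocation is secondary.
The adjacent isopropyl carbon already bears 2 other carbon substituents and has a hydrogen to migrate; after a 1,2-hydride shift from that carbon the positive charge sits on a tertiary centre.
Tertiary is more stable than secondary, so the shift occurs.

yes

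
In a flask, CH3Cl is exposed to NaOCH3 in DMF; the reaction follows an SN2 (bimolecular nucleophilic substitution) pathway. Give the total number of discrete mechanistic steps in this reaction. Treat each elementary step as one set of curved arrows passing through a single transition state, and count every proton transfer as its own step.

1

Step 1: The methoxide nucleophile donates a lone pair from O to the α-carbon in a backside attack; simultaneously the C–Cl σ-bond breaks and both of its electrons leave with Cl⁻. One concerted step with inversion of configuration.
Total: 1 elementary step.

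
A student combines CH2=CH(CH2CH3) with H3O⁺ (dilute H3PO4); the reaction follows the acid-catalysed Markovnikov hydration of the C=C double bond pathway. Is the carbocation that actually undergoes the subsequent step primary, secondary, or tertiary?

Step 1: Electrophilic addition begins with the π(C=C) electrons forming a bond to the proton of H3O⁺. Following Markovnikov's rule, the resulting cation is secondary. H2O is released.
No single 1,2-shift to an adjacent carbon would give a more-substituted cation, so no rearrangement occurs.

secondary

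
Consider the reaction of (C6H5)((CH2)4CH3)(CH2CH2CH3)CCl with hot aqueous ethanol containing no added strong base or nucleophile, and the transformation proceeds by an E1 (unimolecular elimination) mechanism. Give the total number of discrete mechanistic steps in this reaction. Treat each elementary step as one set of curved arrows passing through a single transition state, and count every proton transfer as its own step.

2

Step 1: The C–Cl bond breaks with both electrons going to the chloride; Cl⁻ leaves and a tertiary carbocation remains.
(No 1,2-shift: no single shift to an adjacent carbon would give a more stable cation.)
Step 2: A water (or ethanol) molecule (solvent) deprotonates a β-carbon; as the C–H bond breaks, those electrons form the new alkene π bond.
Total: 2 elementary steps.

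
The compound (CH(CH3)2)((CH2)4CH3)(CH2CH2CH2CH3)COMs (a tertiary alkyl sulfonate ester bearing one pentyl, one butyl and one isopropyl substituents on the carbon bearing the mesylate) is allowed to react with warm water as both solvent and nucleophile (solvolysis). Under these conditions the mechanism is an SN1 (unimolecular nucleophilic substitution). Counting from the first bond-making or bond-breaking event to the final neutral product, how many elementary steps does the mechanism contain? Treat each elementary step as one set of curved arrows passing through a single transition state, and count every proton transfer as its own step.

3

Step 1: Ionisation: the C–O σ-bond cleaves heterolytically; both bonding electrons depart with MsO⁻, leaving a tertiary carbocation at the α-carbon.
(No 1,2-shift: no single shift to an adjacent carbon would give a more stable cation.)
Step 2: H2O donates an oxygen lone pair into the empty p orbital of the cation, giving a protonated alcohol (an oxonium ion).
Step 3: Proton transfer from the O–H of the oxonium ion to a solvent molecule delivers the neutral alcohol.
Total: 3 elementary steps.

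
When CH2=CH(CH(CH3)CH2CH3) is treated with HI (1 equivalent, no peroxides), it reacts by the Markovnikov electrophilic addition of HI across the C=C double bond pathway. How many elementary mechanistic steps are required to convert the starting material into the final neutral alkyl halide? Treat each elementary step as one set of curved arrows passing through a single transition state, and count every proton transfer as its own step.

3

Step 1: Electrophilic addition begins with the π(C=C) electrons forming a bond to the proton of HI. Following Markovnikov's rule, the resulting cation is secondary. The H–I bond breaks heterolytically, releasing I⁻.
Step 2: A 1,2-hydride shift from the adjacent sec-butyl carbon moves the positive charge from the secondary centre to an adjacent carbon, generating a more stable tertiary carbocation.
Step 3: Nucleophilic attack by I⁻ on the carbocation completes the addition, giving R–I.
Total: 3 elementary steps.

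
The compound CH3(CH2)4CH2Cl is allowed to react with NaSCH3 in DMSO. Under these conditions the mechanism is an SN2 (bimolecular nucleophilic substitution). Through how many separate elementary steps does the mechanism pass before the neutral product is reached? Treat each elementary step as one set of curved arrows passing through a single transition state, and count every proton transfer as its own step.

1

Step 1: The methanethiolate nucleophile donates a lone pair from S to the α-carbon in a backside attack; simultaneously the C–Cl σ-bond breaks and both of its electrons leave with Cl⁻. One concerted step with inversion of configuration.
Total: 1 elementary step.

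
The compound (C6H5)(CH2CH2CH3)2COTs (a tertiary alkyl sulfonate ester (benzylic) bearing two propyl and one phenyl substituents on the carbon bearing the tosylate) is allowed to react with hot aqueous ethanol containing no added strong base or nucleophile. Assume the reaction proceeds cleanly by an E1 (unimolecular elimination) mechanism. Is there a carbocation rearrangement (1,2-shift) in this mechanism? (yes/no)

The first-formed carbocation is tertiary.
No single 1,2-shift to an adjacent carbon would produce a more-substituted cation than the one already present, so no rearrangement occurs.

no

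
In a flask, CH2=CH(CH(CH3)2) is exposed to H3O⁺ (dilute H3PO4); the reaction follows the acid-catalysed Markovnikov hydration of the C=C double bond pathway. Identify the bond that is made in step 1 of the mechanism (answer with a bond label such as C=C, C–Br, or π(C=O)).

Step 1: Electrophilic addition begins with the π(C=C) electrons forming a bond to the proton of H3O⁺. Following Markovnikov's rule, the resulting cation is secondary. H2O is released.
The bond formed in this step is the C–H bond.

C–H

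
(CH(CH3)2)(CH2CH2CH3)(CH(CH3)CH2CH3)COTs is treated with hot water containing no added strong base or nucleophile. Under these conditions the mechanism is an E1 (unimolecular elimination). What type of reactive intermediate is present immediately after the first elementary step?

tertiary carbocation

Step 1: Rate-determining heterolysis of the C–O bond gives TsO⁻ and a tertiary carbocation.
After step 1 the species present is a tertiary carbocation.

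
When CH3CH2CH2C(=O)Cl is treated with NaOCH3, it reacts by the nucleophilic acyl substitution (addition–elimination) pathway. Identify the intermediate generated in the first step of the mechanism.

Step 1: CH3O⁻ adds to the carbonyl carbon; the C=O π electrons shift onto oxygen and a tetrahedral alkoxide intermediate forms.
After step 1 the species present is a tetrahedral intermediate.

tetrahedral intermediate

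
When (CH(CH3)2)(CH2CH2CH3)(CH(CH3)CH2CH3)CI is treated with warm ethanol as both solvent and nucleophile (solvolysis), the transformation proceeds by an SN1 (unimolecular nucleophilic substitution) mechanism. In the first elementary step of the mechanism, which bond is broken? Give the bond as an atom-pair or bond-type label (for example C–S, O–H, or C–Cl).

C–I

Step 1: Rate-determining heterolysis of the C–I bond gives I⁻ and a tertiary carbocation.
The bond broken in this step is the C–I bond.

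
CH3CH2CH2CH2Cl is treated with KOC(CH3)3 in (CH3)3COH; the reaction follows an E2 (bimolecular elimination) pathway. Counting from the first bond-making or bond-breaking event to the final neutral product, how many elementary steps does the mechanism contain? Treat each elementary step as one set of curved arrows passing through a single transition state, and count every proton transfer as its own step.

Step 1: Concerted anti-periplanar elimination: (CH3)3CO⁻ abstracts a β-H while Cl⁻ leaves, and the C–H electrons become the new C=C π bond — all in a single transition state.
Total: 1 elementary step.

1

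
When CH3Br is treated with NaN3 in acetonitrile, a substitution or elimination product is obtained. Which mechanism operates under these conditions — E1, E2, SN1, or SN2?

SN2

Conditions: a methyl substrate with a strong nucleophile in the polar aprotic solvent acetonitrile.
These conditions are the textbook signature of the SN2 pathway.
An unhindered substrate with a strong nucleophile in a polar aprotic solvent favours one-step backside displacement.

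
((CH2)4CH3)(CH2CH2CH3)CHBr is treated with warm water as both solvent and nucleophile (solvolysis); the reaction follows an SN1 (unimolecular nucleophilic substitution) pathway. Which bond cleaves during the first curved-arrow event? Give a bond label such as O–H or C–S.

C–Br

Step 1: Unassisted departure of Br⁻ (taking the C–Br bonding pair) generates a secondary carbocation.
The bond broken in this step is the C–Br bond.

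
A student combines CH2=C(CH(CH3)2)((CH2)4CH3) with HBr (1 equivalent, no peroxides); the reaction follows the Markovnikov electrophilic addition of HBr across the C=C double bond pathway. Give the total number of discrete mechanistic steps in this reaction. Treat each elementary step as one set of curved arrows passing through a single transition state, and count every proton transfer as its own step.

2

Step 1: The π electrons of the C=C bond attack a proton of HBr; Markovnikov addition places the new C–H on the less-substituted alkene carbon, so the positive charge ends up on the more-substituted carbon — a tertiary carbocation. The H–Br bond breaks heterolytically, releasing Br⁻.
(No 1,2-shift: no single shift to an adjacent carbon would give a more stable cation.)
Step 2: The Br⁻ anion donates a lone pair to the carbocation, forming the new C–Br σ-bond and giving the neutral alkyl halide.
Total: 2 elementary steps.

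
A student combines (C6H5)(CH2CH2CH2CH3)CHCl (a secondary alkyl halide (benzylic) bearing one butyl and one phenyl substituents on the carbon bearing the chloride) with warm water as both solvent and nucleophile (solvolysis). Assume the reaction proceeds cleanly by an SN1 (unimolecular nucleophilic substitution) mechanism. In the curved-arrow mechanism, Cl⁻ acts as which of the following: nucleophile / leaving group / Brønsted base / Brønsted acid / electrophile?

leaving group

Step 1: Unassisted departure of Cl⁻ (taking the C–Cl bonding pair) generates a secondary carbocation.
Cl⁻ departs with both electrons of the breaking σ-bond — that is the definition of a leaving group.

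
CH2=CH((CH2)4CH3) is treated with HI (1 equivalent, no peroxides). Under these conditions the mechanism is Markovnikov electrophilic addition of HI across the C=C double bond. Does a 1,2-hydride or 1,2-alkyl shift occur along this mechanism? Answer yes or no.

no

The first-formed carbocation is secondary.
No single 1,2-shift to an adjacent carbon would produce a more-substituted cation than the one already present, so no rearrangement occurs.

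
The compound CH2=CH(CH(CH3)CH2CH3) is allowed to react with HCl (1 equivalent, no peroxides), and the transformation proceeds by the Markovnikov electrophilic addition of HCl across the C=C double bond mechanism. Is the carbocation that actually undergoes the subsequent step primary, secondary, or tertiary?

Step 1: The π electrons of the C=C bond attack a proton of HCl; Markovnikov addition places the new C–H on the less-substituted alkene carbon, so the positive charge ends up on the more-substituted carbon — a secondary carbocation. The H–Cl bond breaks heterolytically, releasing Cl⁻.
Step 2: Carbocation rearrangement: a 1,2-hydride shift from the adjacent sec-butyl carbon converts the initially-formed secondary cation into the more stable tertiary cation.
The cation rearranges from secondary to tertiary via a 1,2-hydride shift from the adjacent sec-butyl carbon; the tertiary cation is what reacts next.

tertiary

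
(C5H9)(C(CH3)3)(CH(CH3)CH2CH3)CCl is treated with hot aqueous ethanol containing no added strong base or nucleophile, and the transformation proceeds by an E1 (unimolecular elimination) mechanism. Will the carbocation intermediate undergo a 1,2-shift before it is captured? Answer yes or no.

no

The first-formed carbocation is tertiary.
No single 1,2-shift to an adjacent carbon would produce a more-substituted cation than the one already present, so no rearrangement occurs.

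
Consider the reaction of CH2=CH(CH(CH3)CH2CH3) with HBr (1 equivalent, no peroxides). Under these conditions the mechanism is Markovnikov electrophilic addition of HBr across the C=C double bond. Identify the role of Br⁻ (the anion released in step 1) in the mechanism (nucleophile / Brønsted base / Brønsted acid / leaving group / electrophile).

Step 3: The Br⁻ anion donates a lone pair to the carbocation, forming the new C–Br σ-bond and giving the neutral alkyl halide.
Br⁻ (the anion released in step 1) donates an electron pair to form a new σ-bond to carbon — it is the nucleophile.

nucleophile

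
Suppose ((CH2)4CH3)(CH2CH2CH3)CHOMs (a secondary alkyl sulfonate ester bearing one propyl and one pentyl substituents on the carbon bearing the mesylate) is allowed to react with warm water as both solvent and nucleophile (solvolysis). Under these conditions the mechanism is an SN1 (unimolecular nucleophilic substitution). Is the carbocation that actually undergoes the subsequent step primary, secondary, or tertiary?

secondary

Step 1: Unassisted departure of MsO⁻ (taking the C–O bonding pair) generates a secondary carbocation.
No single 1,2-shift to an adjacent carbon would give a more-substituted cation, so no rearrangement occurs.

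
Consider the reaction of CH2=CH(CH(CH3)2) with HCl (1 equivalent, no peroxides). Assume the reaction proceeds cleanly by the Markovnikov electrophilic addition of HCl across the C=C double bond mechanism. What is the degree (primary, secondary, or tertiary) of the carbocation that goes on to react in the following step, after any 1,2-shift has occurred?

Step 1: The π electrons of the C=C bond attack a proton of HCl; Markovnikov addition places the new C–H on the less-substituted alkene carbon, so the positive charge ends up on the more-substituted carbon — a secondary carbocation. The H–Cl bond breaks heterolytically, releasing Cl⁻.
Step 2: Carbocation rearrangement: a 1,2-hydride shift from the adjacent isopropyl carbon converts the initially-formed secondary cation into the more stable tertiary cation.
The cation rearranges from secondary to tertiary via a 1,2-hydride shift from the adjacent isopropyl carbon; the tertiary cation is what reacts next.

tertiary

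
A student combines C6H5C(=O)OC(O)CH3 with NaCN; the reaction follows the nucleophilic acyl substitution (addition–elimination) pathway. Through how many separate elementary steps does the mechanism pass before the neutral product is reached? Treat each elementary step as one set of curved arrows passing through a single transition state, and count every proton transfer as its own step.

Step 1: Nucleophilic addition of CN⁻ to the acyl carbon breaks the π(C=O) bond and yields a tetrahedral, anionic intermediate.
Step 2: An oxygen lone pair re-forms the C=O π bond as the C–O σ-bond breaks; CH3CO2⁻ is expelled.
Total: 2 elementary steps.

2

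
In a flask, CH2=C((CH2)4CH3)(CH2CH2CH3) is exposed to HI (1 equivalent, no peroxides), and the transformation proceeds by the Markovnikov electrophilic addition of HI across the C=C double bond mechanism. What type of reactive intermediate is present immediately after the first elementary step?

tertiary carbocation

Step 1: The π electrons of the C=C bond attack a proton of HI; Markovnikov addition places the new C–H on the less-substituted alkene carbon, so the positive charge ends up on the more-substituted carbon — a tertiary carbocation. The H–I bond breaks heterolytically, releasing I⁻.
After step 1 the species present is a tertiary carbocation.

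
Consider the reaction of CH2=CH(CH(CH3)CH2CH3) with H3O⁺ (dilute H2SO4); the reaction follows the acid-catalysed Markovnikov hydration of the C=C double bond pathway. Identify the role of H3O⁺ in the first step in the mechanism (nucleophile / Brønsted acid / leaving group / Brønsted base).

Step 1: Protonation of the alkene by H3O⁺: the π bond acts as the nucleophile and picks up H⁺, giving the more stable (Markovnikov) secondary carbocation. H2O is released.
H3O⁺ in the first step donates a proton in a proton-transfer step — a Brønsted acid.

Brønsted acid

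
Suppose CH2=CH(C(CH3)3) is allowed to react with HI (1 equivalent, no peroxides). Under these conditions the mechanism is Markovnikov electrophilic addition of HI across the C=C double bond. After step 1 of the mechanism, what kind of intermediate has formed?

Step 1: The π electrons of the C=C bond attack a proton of HI; Markovnikov addition places the new C–H on the less-substituted alkene carbon, so the positive charge ends up on the more-substituted carbon — a secondary carbocation. The H–I bond breaks heterolytically, releasing I⁻.
After step 1 the species present is a secondary carbocation.

secondary carbocation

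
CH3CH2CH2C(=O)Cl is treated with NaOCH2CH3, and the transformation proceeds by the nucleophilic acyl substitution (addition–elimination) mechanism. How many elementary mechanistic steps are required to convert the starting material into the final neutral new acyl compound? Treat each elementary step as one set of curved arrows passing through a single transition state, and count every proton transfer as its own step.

2

Step 1: CH3CH2O⁻ adds to the carbonyl carbon; the C=O π electrons shift onto oxygen and a tetrahedral alkoxide intermediate forms.
Step 2: An oxygen lone pair re-forms the C=O π bond as the C–Cl σ-bond breaks; Cl⁻ is expelled.
Total: 2 elementary steps.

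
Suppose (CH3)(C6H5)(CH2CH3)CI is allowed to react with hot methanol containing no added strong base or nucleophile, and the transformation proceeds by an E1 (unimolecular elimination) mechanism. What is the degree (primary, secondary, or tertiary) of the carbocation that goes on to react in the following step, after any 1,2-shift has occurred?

Step 1: Rate-determining heterolysis of the C–I bond gives I⁻ and a tertiary carbocation.
No single 1,2-shift to an adjacent carbon would give a more-substituted cation, so no rearrangement occurs.

tertiary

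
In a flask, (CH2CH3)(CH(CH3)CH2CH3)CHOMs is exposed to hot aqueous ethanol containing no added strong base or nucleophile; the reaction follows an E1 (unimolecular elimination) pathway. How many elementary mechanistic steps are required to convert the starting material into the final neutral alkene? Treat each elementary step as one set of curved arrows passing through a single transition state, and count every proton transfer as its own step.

3

Step 1: Unassisted departure of MsO⁻ (taking the C–O bonding pair) generates a secondary carbocation.
Step 2: A hydride (H with its bonding pair) migrates from the adjacent sec-butyl carbon to the cationic centre — a 1,2-hydride shift — upgrading the secondary cation to a tertiary one.
Step 3: A water (or ethanol) molecule (solvent) deprotonates a β-carbon; as the C–H bond breaks, those electrons form the new alkene π bond.
Total: 3 elementary steps.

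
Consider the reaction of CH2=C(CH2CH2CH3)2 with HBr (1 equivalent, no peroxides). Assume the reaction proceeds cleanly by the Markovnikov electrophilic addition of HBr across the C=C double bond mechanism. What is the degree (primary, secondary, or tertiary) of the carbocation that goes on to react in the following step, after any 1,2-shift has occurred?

Step 1: Protonation of the alkene by HBr: the π bond acts as the nucleophile and picks up H⁺, giving the more stable (Markovnikov) tertiary carbocation. The H–Br bond breaks heterolytically, releasing Br⁻.
No single 1,2-shift to an adjacent carbon would give a more-substituted cation, so no rearrangement occurs.

tertiary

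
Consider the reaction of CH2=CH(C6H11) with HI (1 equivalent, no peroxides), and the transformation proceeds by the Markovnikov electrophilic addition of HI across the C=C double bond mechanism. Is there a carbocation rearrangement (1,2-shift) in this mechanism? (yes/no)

The first-formed carbocation is secondary.
The adjacent cyclohexyl carbon already bears 2 other carbon substituents and has a hydrogen to migrate; after a 1,2-hydride shift from that carbon the positive charge sits on a tertiary centre.
Tertiary is more stable than secondary, so the shift occurs.

yes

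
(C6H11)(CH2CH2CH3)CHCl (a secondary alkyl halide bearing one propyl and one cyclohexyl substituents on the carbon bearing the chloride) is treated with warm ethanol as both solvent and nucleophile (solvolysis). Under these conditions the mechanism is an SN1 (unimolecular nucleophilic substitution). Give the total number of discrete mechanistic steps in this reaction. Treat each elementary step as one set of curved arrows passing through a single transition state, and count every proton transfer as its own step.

Step 1: Unassisted departure of Cl⁻ (taking the C–Cl bonding pair) generates a secondary carbocation.
Step 2: A hydride (H with its bonding pair) migrates from the adjacent cyclohexyl carbon to the cationic centre — a 1,2-hydride shift — upgrading the secondary cation to a tertiary one.
Step 3: A lone pair on the oxygen of CH3CH2OH attacks the carbocation, forming a new C–O σ-bond and an oxonium ion.
Step 4: Proton transfer from the O–H of the oxonium ion to a solvent molecule delivers the neutral ether.
Total: 4 elementary steps.

4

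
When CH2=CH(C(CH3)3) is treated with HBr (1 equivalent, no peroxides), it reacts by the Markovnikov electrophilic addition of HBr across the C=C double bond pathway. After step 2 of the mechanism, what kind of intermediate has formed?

tertiary carbocation

Step 1: Protonation of the alkene by HBr: the π bond acts as the nucleophile and picks up H⁺, giving the more stable (Markovnikov) secondary carbocation. The H–Br bond breaks heterolytically, releasing Br⁻.
Step 2: A methyl group with its bonding pair migrates from the adjacent tert-butyl carbon to the cationic centre — a 1,2-methyl shift — upgrading the secondary cation to a tertiary one.
After step 2 the species present is a tertiary carbocation.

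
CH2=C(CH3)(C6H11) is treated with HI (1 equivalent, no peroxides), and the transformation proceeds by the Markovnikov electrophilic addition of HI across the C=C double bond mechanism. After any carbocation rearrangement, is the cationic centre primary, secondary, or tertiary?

Step 1: The π electrons of the C=C bond attack a proton of HI; Markovnikov addition places the new C–H on the less-substituted alkene carbon, so the positive charge ends up on the more-substituted carbon — a tertiary carbocation. The H–I bond breaks heterolytically, releasing I⁻.
No single 1,2-shift to an adjacent carbon would give a more-substituted cation, so no rearrangement occurs.

tertiary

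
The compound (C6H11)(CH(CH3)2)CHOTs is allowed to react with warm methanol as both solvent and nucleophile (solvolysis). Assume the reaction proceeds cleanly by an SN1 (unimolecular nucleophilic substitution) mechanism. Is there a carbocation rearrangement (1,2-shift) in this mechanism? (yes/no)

yes

The first-formed carbocation is secondary.
The adjacent cyclohexyl carbon already bears 2 other carbon substituents and has a hydrogen to migrate; after a 1,2-hydride shift from that carbon the positive charge sits on a tertiary centre.
Tertiary is more stable than secondary, so the shift occurs.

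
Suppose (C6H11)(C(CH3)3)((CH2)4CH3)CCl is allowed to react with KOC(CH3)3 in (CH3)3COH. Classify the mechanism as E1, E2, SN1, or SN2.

E2

Conditions: a strong/bulky base with a tertiary substrate bearing a β-hydrogen.
These conditions are the textbook signature of the E2 pathway.
A strong (often hindered) base removes a β-H in concert with loss of the leaving group — bimolecular elimination.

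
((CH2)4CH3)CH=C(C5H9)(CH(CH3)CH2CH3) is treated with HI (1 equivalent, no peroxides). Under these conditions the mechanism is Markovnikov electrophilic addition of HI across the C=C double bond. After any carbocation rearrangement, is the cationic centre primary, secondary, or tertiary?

Step 1: Protonation of the alkene by HI: the π bond acts as the nucleophile and picks up H⁺, giving the more stable (Markovnikov) tertiary carbocation. The H–I bond breaks heterolytically, releasing I⁻.
No single 1,2-shift to an adjacent carbon would give a more-substituted cation, so no rearrangement occurs.

tertiary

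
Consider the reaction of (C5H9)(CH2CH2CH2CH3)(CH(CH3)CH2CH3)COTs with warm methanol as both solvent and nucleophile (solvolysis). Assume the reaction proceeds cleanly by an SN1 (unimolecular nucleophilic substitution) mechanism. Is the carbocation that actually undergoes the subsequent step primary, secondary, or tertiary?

Step 1: Unassisted departure of TsO⁻ (taking the C–O bonding pair) generates a tertiary carbocation.
No single 1,2-shift to an adjacent carbon would give a more-substituted cation, so no rearrangement occurs.

tertiary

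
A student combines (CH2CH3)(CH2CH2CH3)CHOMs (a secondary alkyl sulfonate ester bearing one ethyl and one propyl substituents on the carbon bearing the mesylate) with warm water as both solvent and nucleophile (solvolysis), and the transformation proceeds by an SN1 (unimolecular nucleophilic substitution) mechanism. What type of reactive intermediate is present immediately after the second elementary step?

oxonium ion

Step 1: The C–O bond breaks with both electrons going to the mesylate; MsO⁻ leaves and a secondary carbocation remains.
Step 2: A lone pair on the oxygen of H2O attacks the carbocation, forming a new C–O σ-bond and an oxonium ion.
After step 2 the species present is an oxonium ion.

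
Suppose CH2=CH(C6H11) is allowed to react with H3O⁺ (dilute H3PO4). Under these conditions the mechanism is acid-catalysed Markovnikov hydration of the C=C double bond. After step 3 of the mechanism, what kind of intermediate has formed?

oxonium ion

Step 1: Protonation of the alkene by H3O⁺: the π bond acts as the nucleophile and picks up H⁺, giving the more stable (Markovnikov) secondary carbocation. H2O is released.
Step 2: A 1,2-hydride shift from the adjacent cyclohexyl carbon moves the positive charge from the secondary centre to an adjacent carbon, generating a more stable tertiary carbocation.
Step 3: A lone pair on the oxygen of H2O attacks the carbocation, forming a C–O bond and an oxonium ion (a protonated alcohol).
After step 3 the species present is an oxonium ion.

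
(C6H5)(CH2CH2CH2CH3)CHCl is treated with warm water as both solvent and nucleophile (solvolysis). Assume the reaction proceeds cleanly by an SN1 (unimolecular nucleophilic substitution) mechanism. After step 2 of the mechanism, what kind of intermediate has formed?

oxonium ion

Step 1: Rate-determining heterolysis of the C–Cl bond gives Cl⁻ and a secondary carbocation.
Step 2: Nucleophilic capture: the oxygen of H2O bonds to the cationic carbon, producing an oxonium-ion intermediate.
After step 2 the species present is an oxonium ion.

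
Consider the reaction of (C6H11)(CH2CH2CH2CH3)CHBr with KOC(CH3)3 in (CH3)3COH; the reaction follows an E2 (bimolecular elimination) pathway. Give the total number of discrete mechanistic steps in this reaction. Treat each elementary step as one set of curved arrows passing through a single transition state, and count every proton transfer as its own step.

Step 1: The strong base (CH3)3CO⁻ removes a β-hydrogen; in the same concerted event the electrons of the breaking C–H bond form the new π(C=C) bond and the C–Br σ-bond breaks, expelling Br⁻. Anti-periplanar geometry; one transition state.
Total: 1 elementary step.

1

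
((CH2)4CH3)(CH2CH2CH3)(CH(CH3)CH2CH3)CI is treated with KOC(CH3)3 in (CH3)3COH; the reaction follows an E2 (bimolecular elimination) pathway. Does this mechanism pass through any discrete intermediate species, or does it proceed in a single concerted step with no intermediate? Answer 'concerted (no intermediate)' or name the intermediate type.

concerted (no intermediate)

Concerted anti-periplanar elimination: (CH3)3CO⁻ abstracts a β-H while I⁻ leaves, and the C–H electrons become the new C=C π bond — all in a single transition state.
All bond changes occur in one transition state; no discrete intermediate is formed.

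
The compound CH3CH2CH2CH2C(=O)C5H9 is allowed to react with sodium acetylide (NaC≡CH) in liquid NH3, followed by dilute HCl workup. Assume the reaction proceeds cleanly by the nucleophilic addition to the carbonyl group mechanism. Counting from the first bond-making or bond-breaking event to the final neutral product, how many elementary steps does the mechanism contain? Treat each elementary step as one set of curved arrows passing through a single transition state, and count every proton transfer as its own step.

2

Step 1: Nucleophilic addition: HC≡C⁻ adds to the carbonyl carbon, pushing the π(C=O) electron pair onto oxygen and giving a tetrahedral alkoxide.
Step 2: On dilute HCl workup the alkoxide oxygen is protonated, giving a propargyl alcohol.
Total: 2 elementary steps.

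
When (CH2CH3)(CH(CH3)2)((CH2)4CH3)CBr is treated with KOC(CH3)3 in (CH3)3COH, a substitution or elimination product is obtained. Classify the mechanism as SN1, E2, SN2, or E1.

E2

Conditions: a strong/bulky base with a tertiary substrate bearing a β-hydrogen.
These conditions are the textbook signature of the E2 pathway.
A strong (often hindered) base removes a β-H in concert with loss of the leaving group — bimolecular elimination.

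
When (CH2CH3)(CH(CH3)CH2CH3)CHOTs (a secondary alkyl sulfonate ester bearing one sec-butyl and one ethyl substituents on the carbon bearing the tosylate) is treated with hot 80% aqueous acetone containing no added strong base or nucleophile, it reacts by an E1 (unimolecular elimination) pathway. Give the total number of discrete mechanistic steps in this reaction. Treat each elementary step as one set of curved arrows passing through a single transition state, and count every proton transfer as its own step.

3

Step 1: Rate-determining heterolysis of the C–O bond gives TsO⁻ and a secondary carbocation.
Step 2: A hydride (H with its bonding pair) migrates from the adjacent sec-butyl carbon to the cationic centre — a 1,2-hydride shift — upgrading the secondary cation to a tertiary one.
Step 3: A weak base (a water molecule from the solvent) removes a proton from a carbon adjacent to the cationic centre; the electrons of that C–H bond become the new π(C=C) bond, giving the alkene.
Total: 3 elementary steps.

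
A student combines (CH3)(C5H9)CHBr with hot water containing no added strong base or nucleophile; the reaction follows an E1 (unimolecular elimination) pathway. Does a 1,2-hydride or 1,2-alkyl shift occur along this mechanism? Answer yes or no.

yes

The first-formed carbocation is secondary.
The adjacent cyclopentyl carbon already bears 2 other carbon substituents and has a hydrogen to migrate; after a 1,2-hydride shift from that carbon the positive charge sits on a tertiary centre.
Tertiary is more stable than secondary, so the shift occurs.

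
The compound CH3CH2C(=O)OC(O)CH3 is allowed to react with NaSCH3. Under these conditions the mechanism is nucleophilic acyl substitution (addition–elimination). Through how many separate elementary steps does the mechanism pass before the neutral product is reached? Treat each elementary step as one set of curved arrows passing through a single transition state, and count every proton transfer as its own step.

Step 1: CH3S⁻ adds to the carbonyl carbon; the C=O π electrons shift onto oxygen and a tetrahedral alkoxide intermediate forms.
Step 2: An oxygen lone pair re-forms the C=O π bond as the C–O σ-bond breaks; CH3CO2⁻ is expelled.
Total: 2 elementary steps.

2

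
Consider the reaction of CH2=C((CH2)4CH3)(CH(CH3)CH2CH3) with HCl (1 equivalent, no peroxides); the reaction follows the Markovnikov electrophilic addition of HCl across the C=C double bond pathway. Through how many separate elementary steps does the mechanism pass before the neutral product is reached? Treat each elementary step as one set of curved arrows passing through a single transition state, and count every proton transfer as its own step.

2

Step 1: Electrophilic addition begins with the π(C=C) electrons forming a bond to the proton of HCl. Following Markovnikov's rule, the resulting cation is tertiary. The H–Cl bond breaks heterolytically, releasing Cl⁻.
(No 1,2-shift: no single shift to an adjacent carbon would give a more stable cation.)
Step 2: Nucleophilic attack by Cl⁻ on the carbocation completes the addition, giving R–Cl.
Total: 2 elementary steps.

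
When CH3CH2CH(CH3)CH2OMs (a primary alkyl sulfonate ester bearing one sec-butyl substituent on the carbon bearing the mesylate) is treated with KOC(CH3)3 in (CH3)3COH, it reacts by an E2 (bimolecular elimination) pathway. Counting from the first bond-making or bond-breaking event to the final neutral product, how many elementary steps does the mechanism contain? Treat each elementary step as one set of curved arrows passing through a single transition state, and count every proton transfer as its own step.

Step 1: The strong base (CH3)3CO⁻ removes a β-hydrogen; in the same concerted event the electrons of the breaking C–H bond form the new π(C=C) bond and the C–O σ-bond breaks, expelling MsO⁻. Anti-periplanar geometry; one transition state.
Total: 1 elementary step.

1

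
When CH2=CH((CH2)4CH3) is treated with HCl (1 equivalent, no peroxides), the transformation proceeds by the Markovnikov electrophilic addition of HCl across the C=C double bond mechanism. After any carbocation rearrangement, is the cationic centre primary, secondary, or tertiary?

Step 1: Protonation of the alkene by HCl: the π bond acts as the nucleophile and picks up H⁺, giving the more stable (Markovnikov) secondary carbocation. The H–Cl bond breaks heterolytically, releasing Cl⁻.
No single 1,2-shift to an adjacent carbon would give a more-substituted cation, so no rearrangement occurs.

secondary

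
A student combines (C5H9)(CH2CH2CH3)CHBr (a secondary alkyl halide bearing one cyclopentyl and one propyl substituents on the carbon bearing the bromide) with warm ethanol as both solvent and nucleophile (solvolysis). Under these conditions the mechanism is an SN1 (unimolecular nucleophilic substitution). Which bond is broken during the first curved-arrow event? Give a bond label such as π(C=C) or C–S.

Step 1: Unassisted departure of Br⁻ (taking the C–Br bonding pair) generates a secondary carbocation.
The bond broken in this step is the C–Br bond.

C–Br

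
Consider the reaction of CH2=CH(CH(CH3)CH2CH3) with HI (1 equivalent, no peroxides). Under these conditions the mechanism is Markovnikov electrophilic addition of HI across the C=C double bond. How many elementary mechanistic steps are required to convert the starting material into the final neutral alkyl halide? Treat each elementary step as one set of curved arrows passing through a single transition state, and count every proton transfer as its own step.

Step 1: The π electrons of the C=C bond attack a proton of HI; Markovnikov addition places the new C–H on the less-substituted alkene carbon, so the positive charge ends up on the more-substituted carbon — a secondary carbocation. The H–I bond breaks heterolytically, releasing I⁻.
Step 2: A hydride (H with its bonding pair) migrates from the adjacent sec-butyl carbon to the cationic centre — a 1,2-hydride shift — upgrading the secondary cation to a tertiary one.
Step 3: The I⁻ anion donates a lone pair to the carbocation, forming the new C–I σ-bond and giving the neutral alkyl halide.
Total: 3 elementary steps.

3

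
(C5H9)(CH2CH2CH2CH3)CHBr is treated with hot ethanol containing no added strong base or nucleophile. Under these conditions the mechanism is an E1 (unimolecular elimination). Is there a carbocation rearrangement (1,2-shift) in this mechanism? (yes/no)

The first-formed carbocation is secondary.
The adjacent cyclopentyl carbon already bears 2 other carbon substituents and has a hydrogen to migrate; after a 1,2-hydride shift from that carbon the positive charge sits on a tertiary centre.
Tertiary is more stable than secondary, so the shift occurs.

yes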